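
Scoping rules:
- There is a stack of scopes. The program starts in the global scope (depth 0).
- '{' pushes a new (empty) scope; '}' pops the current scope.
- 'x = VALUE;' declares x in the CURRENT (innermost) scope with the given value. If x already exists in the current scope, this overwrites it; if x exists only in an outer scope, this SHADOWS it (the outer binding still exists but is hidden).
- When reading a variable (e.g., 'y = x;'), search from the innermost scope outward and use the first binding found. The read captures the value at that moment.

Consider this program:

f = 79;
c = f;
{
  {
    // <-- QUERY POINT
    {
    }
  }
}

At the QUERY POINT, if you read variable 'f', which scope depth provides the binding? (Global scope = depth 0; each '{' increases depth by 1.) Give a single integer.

Answer: 0

Derivation:
Step 1: declare f=79 at depth 0
Step 2: declare c=(read f)=79 at depth 0
Step 3: enter scope (depth=1)
Step 4: enter scope (depth=2)
Visible at query point: c=79 f=79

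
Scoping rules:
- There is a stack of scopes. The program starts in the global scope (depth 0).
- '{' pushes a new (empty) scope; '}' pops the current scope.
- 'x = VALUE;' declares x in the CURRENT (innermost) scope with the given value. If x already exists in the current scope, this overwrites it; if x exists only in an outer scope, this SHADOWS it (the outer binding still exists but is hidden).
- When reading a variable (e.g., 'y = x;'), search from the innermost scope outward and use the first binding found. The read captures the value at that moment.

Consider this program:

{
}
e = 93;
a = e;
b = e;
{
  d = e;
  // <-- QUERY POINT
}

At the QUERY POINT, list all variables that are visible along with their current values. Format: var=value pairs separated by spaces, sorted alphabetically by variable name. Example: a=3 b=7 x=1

Step 1: enter scope (depth=1)
Step 2: exit scope (depth=0)
Step 3: declare e=93 at depth 0
Step 4: declare a=(read e)=93 at depth 0
Step 5: declare b=(read e)=93 at depth 0
Step 6: enter scope (depth=1)
Step 7: declare d=(read e)=93 at depth 1
Visible at query point: a=93 b=93 d=93 e=93

Answer: a=93 b=93 d=93 e=93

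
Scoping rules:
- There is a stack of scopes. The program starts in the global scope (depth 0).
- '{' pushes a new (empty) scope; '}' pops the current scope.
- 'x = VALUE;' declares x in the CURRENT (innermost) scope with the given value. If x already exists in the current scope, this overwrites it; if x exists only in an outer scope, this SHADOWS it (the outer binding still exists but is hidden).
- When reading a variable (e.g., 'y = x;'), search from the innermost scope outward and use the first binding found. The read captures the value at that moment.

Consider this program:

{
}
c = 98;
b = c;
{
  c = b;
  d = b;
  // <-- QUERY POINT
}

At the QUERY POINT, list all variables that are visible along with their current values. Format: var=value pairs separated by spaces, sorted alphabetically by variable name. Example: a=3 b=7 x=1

Answer: b=98 c=98 d=98

Derivation:
Step 1: enter scope (depth=1)
Step 2: exit scope (depth=0)
Step 3: declare c=98 at depth 0
Step 4: declare b=(read c)=98 at depth 0
Step 5: enter scope (depth=1)
Step 6: declare c=(read b)=98 at depth 1
Step 7: declare d=(read b)=98 at depth 1
Visible at query point: b=98 c=98 d=98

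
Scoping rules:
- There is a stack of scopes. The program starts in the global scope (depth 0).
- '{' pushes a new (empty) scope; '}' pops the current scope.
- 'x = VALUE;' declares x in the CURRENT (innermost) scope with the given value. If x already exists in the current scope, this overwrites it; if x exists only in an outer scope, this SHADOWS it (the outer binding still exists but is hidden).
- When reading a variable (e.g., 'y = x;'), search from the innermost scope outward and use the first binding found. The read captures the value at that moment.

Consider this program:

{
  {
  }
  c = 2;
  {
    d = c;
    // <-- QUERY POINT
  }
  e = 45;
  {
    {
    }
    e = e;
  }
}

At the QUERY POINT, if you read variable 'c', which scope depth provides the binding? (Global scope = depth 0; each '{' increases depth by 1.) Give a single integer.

Step 1: enter scope (depth=1)
Step 2: enter scope (depth=2)
Step 3: exit scope (depth=1)
Step 4: declare c=2 at depth 1
Step 5: enter scope (depth=2)
Step 6: declare d=(read c)=2 at depth 2
Visible at query point: c=2 d=2

Answer: 1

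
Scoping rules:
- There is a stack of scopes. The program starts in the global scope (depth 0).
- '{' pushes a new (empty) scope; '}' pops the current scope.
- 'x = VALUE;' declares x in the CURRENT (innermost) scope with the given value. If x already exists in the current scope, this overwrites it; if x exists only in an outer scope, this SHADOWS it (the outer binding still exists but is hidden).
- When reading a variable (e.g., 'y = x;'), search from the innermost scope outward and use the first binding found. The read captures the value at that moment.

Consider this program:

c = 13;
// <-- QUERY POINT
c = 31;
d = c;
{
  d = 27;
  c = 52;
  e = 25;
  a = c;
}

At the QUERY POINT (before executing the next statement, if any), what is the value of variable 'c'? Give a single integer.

Step 1: declare c=13 at depth 0
Visible at query point: c=13

Answer: 13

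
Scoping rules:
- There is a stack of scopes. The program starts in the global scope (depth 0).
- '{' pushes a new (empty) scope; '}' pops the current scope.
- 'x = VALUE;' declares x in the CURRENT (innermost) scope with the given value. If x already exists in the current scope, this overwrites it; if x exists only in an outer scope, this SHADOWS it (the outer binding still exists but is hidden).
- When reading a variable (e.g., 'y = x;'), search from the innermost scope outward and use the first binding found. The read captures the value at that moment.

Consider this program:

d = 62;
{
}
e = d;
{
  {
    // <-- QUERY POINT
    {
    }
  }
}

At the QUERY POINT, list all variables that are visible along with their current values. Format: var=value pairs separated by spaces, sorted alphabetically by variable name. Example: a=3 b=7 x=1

Step 1: declare d=62 at depth 0
Step 2: enter scope (depth=1)
Step 3: exit scope (depth=0)
Step 4: declare e=(read d)=62 at depth 0
Step 5: enter scope (depth=1)
Step 6: enter scope (depth=2)
Visible at query point: d=62 e=62

Answer: d=62 e=62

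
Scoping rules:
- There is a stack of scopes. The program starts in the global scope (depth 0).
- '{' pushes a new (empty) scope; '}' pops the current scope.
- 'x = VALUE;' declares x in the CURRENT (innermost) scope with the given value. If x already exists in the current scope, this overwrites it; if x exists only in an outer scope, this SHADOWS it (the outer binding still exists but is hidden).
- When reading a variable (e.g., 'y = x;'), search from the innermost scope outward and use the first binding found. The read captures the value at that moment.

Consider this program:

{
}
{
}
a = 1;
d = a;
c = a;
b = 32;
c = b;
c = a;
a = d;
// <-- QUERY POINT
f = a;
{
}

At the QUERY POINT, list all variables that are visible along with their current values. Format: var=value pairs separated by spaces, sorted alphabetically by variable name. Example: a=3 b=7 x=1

Step 1: enter scope (depth=1)
Step 2: exit scope (depth=0)
Step 3: enter scope (depth=1)
Step 4: exit scope (depth=0)
Step 5: declare a=1 at depth 0
Step 6: declare d=(read a)=1 at depth 0
Step 7: declare c=(read a)=1 at depth 0
Step 8: declare b=32 at depth 0
Step 9: declare c=(read b)=32 at depth 0
Step 10: declare c=(read a)=1 at depth 0
Step 11: declare a=(read d)=1 at depth 0
Visible at query point: a=1 b=32 c=1 d=1

Answer: a=1 b=32 c=1 d=1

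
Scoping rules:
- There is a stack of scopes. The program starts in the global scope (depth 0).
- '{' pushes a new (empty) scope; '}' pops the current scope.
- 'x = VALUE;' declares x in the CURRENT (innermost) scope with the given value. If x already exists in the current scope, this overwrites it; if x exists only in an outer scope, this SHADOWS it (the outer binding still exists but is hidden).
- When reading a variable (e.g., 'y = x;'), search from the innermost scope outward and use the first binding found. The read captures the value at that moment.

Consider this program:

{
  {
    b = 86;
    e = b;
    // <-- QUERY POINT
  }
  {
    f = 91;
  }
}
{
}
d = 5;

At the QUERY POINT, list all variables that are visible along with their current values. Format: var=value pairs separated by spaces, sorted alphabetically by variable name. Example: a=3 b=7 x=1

Step 1: enter scope (depth=1)
Step 2: enter scope (depth=2)
Step 3: declare b=86 at depth 2
Step 4: declare e=(read b)=86 at depth 2
Visible at query point: b=86 e=86

Answer: b=86 e=86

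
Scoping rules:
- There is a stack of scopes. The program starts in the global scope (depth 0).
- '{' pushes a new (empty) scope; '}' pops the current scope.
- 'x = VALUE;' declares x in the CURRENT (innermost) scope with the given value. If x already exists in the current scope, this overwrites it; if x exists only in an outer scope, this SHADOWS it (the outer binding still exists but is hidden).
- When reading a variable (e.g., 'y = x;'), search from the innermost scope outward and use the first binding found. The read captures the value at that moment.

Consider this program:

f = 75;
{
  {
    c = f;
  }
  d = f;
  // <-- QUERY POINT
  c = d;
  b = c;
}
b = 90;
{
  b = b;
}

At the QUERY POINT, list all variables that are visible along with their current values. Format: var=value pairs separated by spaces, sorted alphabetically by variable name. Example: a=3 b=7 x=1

Answer: d=75 f=75

Derivation:
Step 1: declare f=75 at depth 0
Step 2: enter scope (depth=1)
Step 3: enter scope (depth=2)
Step 4: declare c=(read f)=75 at depth 2
Step 5: exit scope (depth=1)
Step 6: declare d=(read f)=75 at depth 1
Visible at query point: d=75 f=75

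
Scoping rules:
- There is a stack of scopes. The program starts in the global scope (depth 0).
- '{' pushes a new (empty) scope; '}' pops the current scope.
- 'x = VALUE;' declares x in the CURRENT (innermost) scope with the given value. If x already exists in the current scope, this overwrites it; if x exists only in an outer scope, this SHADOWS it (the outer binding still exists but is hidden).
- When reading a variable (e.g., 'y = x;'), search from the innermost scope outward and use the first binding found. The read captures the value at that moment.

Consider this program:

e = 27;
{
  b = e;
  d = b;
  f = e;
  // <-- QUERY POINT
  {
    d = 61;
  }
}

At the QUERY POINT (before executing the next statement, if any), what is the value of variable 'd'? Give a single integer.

Step 1: declare e=27 at depth 0
Step 2: enter scope (depth=1)
Step 3: declare b=(read e)=27 at depth 1
Step 4: declare d=(read b)=27 at depth 1
Step 5: declare f=(read e)=27 at depth 1
Visible at query point: b=27 d=27 e=27 f=27

Answer: 27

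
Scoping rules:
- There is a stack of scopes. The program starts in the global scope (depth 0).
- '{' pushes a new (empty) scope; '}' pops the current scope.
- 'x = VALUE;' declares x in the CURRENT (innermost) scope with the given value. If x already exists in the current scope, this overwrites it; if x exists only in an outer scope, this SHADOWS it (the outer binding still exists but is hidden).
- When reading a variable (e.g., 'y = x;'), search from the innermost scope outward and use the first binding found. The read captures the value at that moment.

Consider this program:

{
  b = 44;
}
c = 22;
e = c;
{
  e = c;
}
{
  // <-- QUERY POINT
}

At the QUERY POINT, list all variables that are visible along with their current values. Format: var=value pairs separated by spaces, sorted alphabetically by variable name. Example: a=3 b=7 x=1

Answer: c=22 e=22

Derivation:
Step 1: enter scope (depth=1)
Step 2: declare b=44 at depth 1
Step 3: exit scope (depth=0)
Step 4: declare c=22 at depth 0
Step 5: declare e=(read c)=22 at depth 0
Step 6: enter scope (depth=1)
Step 7: declare e=(read c)=22 at depth 1
Step 8: exit scope (depth=0)
Step 9: enter scope (depth=1)
Visible at query point: c=22 e=22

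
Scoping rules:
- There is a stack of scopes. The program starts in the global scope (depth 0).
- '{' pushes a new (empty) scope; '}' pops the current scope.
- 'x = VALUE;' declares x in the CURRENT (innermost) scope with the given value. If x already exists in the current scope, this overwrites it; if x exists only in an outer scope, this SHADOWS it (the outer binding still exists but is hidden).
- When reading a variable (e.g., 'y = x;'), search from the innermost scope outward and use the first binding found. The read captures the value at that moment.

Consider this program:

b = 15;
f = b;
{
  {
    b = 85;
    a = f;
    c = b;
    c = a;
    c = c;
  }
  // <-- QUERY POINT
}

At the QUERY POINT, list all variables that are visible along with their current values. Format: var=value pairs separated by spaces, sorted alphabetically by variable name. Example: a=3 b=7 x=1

Answer: b=15 f=15

Derivation:
Step 1: declare b=15 at depth 0
Step 2: declare f=(read b)=15 at depth 0
Step 3: enter scope (depth=1)
Step 4: enter scope (depth=2)
Step 5: declare b=85 at depth 2
Step 6: declare a=(read f)=15 at depth 2
Step 7: declare c=(read b)=85 at depth 2
Step 8: declare c=(read a)=15 at depth 2
Step 9: declare c=(read c)=15 at depth 2
Step 10: exit scope (depth=1)
Visible at query point: b=15 f=15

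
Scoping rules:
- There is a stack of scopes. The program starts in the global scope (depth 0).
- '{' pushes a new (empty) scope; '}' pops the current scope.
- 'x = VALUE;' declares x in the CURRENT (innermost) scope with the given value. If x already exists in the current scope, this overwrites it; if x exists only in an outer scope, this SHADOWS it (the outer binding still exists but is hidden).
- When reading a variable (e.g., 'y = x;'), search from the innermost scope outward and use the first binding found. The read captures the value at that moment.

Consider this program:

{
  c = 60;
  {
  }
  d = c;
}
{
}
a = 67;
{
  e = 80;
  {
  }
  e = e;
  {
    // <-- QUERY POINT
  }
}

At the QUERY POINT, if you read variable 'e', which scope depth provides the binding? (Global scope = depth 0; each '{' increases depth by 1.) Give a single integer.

Step 1: enter scope (depth=1)
Step 2: declare c=60 at depth 1
Step 3: enter scope (depth=2)
Step 4: exit scope (depth=1)
Step 5: declare d=(read c)=60 at depth 1
Step 6: exit scope (depth=0)
Step 7: enter scope (depth=1)
Step 8: exit scope (depth=0)
Step 9: declare a=67 at depth 0
Step 10: enter scope (depth=1)
Step 11: declare e=80 at depth 1
Step 12: enter scope (depth=2)
Step 13: exit scope (depth=1)
Step 14: declare e=(read e)=80 at depth 1
Step 15: enter scope (depth=2)
Visible at query point: a=67 e=80

Answer: 1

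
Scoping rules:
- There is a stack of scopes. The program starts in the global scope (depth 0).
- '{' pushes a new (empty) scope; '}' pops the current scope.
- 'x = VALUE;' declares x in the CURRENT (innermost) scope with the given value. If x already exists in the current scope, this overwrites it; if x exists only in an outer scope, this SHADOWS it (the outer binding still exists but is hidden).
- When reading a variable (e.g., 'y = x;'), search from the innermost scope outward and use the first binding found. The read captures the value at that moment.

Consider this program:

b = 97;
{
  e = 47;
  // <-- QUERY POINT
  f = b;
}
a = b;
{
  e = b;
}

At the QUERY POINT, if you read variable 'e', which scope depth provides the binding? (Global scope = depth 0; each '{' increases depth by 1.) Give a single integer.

Answer: 1

Derivation:
Step 1: declare b=97 at depth 0
Step 2: enter scope (depth=1)
Step 3: declare e=47 at depth 1
Visible at query point: b=97 e=47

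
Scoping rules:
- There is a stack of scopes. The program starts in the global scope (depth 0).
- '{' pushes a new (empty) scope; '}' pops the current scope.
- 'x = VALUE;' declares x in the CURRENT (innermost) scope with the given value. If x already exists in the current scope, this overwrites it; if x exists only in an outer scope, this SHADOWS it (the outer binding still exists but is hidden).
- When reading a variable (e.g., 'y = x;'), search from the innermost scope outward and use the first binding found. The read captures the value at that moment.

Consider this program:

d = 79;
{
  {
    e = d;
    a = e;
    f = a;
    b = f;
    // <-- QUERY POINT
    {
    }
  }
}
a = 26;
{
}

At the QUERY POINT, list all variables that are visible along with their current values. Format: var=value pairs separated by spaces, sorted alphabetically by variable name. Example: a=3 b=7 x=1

Step 1: declare d=79 at depth 0
Step 2: enter scope (depth=1)
Step 3: enter scope (depth=2)
Step 4: declare e=(read d)=79 at depth 2
Step 5: declare a=(read e)=79 at depth 2
Step 6: declare f=(read a)=79 at depth 2
Step 7: declare b=(read f)=79 at depth 2
Visible at query point: a=79 b=79 d=79 e=79 f=79

Answer: a=79 b=79 d=79 e=79 f=79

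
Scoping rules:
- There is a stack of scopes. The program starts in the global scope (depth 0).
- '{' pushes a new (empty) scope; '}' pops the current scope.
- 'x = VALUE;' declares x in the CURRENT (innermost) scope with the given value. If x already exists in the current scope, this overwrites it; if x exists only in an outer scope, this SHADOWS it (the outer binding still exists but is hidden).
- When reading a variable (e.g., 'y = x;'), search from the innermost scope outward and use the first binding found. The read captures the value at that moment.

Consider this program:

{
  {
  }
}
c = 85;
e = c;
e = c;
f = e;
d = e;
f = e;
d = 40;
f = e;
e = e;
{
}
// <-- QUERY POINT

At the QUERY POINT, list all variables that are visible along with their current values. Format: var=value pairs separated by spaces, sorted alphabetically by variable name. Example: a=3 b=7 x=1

Answer: c=85 d=40 e=85 f=85

Derivation:
Step 1: enter scope (depth=1)
Step 2: enter scope (depth=2)
Step 3: exit scope (depth=1)
Step 4: exit scope (depth=0)
Step 5: declare c=85 at depth 0
Step 6: declare e=(read c)=85 at depth 0
Step 7: declare e=(read c)=85 at depth 0
Step 8: declare f=(read e)=85 at depth 0
Step 9: declare d=(read e)=85 at depth 0
Step 10: declare f=(read e)=85 at depth 0
Step 11: declare d=40 at depth 0
Step 12: declare f=(read e)=85 at depth 0
Step 13: declare e=(read e)=85 at depth 0
Step 14: enter scope (depth=1)
Step 15: exit scope (depth=0)
Visible at query point: c=85 d=40 e=85 f=85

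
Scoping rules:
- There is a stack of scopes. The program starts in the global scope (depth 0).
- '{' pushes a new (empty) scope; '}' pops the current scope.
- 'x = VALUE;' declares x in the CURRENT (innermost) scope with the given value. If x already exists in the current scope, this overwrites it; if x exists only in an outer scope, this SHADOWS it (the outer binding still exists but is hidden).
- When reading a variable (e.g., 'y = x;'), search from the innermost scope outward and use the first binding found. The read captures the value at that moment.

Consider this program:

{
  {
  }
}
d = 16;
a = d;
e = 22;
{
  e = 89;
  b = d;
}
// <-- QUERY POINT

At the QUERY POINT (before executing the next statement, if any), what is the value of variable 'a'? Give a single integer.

Step 1: enter scope (depth=1)
Step 2: enter scope (depth=2)
Step 3: exit scope (depth=1)
Step 4: exit scope (depth=0)
Step 5: declare d=16 at depth 0
Step 6: declare a=(read d)=16 at depth 0
Step 7: declare e=22 at depth 0
Step 8: enter scope (depth=1)
Step 9: declare e=89 at depth 1
Step 10: declare b=(read d)=16 at depth 1
Step 11: exit scope (depth=0)
Visible at query point: a=16 d=16 e=22

Answer: 16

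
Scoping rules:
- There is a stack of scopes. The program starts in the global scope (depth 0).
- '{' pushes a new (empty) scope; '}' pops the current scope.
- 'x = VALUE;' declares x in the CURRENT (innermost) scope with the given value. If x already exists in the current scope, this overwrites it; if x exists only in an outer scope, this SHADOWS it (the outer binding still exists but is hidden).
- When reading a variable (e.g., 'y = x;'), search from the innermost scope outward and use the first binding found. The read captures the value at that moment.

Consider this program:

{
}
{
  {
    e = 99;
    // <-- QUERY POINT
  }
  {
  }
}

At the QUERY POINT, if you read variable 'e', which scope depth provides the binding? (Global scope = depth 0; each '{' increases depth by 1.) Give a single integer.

Answer: 2

Derivation:
Step 1: enter scope (depth=1)
Step 2: exit scope (depth=0)
Step 3: enter scope (depth=1)
Step 4: enter scope (depth=2)
Step 5: declare e=99 at depth 2
Visible at query point: e=99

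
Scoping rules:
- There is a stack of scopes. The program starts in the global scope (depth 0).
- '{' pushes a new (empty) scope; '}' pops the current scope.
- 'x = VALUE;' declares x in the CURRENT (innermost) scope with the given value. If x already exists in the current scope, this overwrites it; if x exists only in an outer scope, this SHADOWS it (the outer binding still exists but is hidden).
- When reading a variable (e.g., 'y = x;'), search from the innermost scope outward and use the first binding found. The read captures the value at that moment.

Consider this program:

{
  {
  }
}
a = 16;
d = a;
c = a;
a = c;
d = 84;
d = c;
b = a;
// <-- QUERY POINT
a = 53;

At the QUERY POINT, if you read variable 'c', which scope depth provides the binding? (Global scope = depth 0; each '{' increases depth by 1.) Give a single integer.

Step 1: enter scope (depth=1)
Step 2: enter scope (depth=2)
Step 3: exit scope (depth=1)
Step 4: exit scope (depth=0)
Step 5: declare a=16 at depth 0
Step 6: declare d=(read a)=16 at depth 0
Step 7: declare c=(read a)=16 at depth 0
Step 8: declare a=(read c)=16 at depth 0
Step 9: declare d=84 at depth 0
Step 10: declare d=(read c)=16 at depth 0
Step 11: declare b=(read a)=16 at depth 0
Visible at query point: a=16 b=16 c=16 d=16

Answer: 0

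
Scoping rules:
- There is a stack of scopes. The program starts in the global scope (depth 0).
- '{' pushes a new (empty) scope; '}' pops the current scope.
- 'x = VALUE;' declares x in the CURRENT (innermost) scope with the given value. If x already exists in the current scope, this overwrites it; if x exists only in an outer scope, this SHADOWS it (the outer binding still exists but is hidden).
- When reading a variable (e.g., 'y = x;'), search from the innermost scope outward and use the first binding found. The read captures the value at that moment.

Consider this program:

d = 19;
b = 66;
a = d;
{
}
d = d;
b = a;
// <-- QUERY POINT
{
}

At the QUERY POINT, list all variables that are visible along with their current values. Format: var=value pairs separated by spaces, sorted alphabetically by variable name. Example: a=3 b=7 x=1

Answer: a=19 b=19 d=19

Derivation:
Step 1: declare d=19 at depth 0
Step 2: declare b=66 at depth 0
Step 3: declare a=(read d)=19 at depth 0
Step 4: enter scope (depth=1)
Step 5: exit scope (depth=0)
Step 6: declare d=(read d)=19 at depth 0
Step 7: declare b=(read a)=19 at depth 0
Visible at query point: a=19 b=19 d=19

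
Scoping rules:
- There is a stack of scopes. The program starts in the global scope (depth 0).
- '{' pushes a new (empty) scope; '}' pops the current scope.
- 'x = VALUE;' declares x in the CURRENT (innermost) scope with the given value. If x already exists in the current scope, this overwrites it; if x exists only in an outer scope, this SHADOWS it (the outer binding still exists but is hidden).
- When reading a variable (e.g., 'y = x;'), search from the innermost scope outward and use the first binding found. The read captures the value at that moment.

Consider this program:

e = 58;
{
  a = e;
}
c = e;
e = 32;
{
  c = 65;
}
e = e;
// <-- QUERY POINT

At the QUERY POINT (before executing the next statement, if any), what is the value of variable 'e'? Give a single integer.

Step 1: declare e=58 at depth 0
Step 2: enter scope (depth=1)
Step 3: declare a=(read e)=58 at depth 1
Step 4: exit scope (depth=0)
Step 5: declare c=(read e)=58 at depth 0
Step 6: declare e=32 at depth 0
Step 7: enter scope (depth=1)
Step 8: declare c=65 at depth 1
Step 9: exit scope (depth=0)
Step 10: declare e=(read e)=32 at depth 0
Visible at query point: c=58 e=32

Answer: 32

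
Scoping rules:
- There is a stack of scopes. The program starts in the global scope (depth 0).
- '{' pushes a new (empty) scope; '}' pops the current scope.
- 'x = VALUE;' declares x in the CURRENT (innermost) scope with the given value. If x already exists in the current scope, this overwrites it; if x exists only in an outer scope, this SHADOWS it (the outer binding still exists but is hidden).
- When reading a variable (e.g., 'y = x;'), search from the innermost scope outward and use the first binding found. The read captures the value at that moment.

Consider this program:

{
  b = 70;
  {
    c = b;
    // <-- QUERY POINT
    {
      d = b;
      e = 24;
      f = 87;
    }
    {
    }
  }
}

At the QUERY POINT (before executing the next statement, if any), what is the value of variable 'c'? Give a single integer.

Step 1: enter scope (depth=1)
Step 2: declare b=70 at depth 1
Step 3: enter scope (depth=2)
Step 4: declare c=(read b)=70 at depth 2
Visible at query point: b=70 c=70

Answer: 70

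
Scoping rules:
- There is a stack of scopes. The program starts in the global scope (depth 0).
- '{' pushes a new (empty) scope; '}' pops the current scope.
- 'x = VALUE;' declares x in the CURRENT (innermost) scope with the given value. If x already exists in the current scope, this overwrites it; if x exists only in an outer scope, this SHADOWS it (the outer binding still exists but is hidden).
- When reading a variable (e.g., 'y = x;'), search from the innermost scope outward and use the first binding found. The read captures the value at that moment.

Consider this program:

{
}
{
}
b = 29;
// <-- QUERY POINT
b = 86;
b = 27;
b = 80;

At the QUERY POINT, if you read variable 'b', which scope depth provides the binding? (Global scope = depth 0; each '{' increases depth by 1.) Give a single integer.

Step 1: enter scope (depth=1)
Step 2: exit scope (depth=0)
Step 3: enter scope (depth=1)
Step 4: exit scope (depth=0)
Step 5: declare b=29 at depth 0
Visible at query point: b=29

Answer: 0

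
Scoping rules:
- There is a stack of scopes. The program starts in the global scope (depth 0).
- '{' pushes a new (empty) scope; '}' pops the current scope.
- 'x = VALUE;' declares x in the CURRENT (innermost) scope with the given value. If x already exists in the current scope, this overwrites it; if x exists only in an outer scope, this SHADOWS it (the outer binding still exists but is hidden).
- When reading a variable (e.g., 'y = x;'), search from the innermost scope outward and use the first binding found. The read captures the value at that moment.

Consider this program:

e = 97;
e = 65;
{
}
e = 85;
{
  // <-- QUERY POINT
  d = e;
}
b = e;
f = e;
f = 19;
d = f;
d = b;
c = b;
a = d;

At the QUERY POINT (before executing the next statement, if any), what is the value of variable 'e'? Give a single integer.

Step 1: declare e=97 at depth 0
Step 2: declare e=65 at depth 0
Step 3: enter scope (depth=1)
Step 4: exit scope (depth=0)
Step 5: declare e=85 at depth 0
Step 6: enter scope (depth=1)
Visible at query point: e=85

Answer: 85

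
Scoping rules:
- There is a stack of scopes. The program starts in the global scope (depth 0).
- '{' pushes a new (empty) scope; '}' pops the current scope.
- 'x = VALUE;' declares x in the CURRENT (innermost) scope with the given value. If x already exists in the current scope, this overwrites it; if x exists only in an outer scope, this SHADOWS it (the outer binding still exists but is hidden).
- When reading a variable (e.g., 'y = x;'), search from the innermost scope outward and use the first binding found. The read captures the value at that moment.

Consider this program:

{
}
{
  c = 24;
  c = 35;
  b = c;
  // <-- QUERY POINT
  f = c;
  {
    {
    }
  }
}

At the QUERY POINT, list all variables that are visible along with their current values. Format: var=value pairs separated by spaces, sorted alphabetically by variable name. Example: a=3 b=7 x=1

Step 1: enter scope (depth=1)
Step 2: exit scope (depth=0)
Step 3: enter scope (depth=1)
Step 4: declare c=24 at depth 1
Step 5: declare c=35 at depth 1
Step 6: declare b=(read c)=35 at depth 1
Visible at query point: b=35 c=35

Answer: b=35 c=35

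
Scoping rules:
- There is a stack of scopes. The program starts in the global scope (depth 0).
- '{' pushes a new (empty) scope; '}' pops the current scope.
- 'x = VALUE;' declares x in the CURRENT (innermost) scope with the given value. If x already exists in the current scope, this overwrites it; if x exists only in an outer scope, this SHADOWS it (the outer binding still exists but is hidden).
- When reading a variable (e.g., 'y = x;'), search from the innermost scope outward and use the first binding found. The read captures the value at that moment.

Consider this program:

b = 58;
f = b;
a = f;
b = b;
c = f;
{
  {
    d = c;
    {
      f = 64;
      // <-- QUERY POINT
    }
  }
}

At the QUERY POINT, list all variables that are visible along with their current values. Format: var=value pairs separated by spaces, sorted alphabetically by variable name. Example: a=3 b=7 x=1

Step 1: declare b=58 at depth 0
Step 2: declare f=(read b)=58 at depth 0
Step 3: declare a=(read f)=58 at depth 0
Step 4: declare b=(read b)=58 at depth 0
Step 5: declare c=(read f)=58 at depth 0
Step 6: enter scope (depth=1)
Step 7: enter scope (depth=2)
Step 8: declare d=(read c)=58 at depth 2
Step 9: enter scope (depth=3)
Step 10: declare f=64 at depth 3
Visible at query point: a=58 b=58 c=58 d=58 f=64

Answer: a=58 b=58 c=58 d=58 f=64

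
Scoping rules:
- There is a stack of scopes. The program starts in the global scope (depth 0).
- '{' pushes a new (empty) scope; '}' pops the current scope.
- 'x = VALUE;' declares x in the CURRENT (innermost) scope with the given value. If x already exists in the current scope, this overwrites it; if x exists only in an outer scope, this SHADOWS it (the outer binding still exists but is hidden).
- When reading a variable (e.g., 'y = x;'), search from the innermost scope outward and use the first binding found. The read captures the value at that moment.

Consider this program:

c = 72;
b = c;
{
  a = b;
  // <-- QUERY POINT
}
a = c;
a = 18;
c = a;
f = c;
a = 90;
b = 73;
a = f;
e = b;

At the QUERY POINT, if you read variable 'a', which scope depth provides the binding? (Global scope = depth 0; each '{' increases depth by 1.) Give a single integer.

Step 1: declare c=72 at depth 0
Step 2: declare b=(read c)=72 at depth 0
Step 3: enter scope (depth=1)
Step 4: declare a=(read b)=72 at depth 1
Visible at query point: a=72 b=72 c=72

Answer: 1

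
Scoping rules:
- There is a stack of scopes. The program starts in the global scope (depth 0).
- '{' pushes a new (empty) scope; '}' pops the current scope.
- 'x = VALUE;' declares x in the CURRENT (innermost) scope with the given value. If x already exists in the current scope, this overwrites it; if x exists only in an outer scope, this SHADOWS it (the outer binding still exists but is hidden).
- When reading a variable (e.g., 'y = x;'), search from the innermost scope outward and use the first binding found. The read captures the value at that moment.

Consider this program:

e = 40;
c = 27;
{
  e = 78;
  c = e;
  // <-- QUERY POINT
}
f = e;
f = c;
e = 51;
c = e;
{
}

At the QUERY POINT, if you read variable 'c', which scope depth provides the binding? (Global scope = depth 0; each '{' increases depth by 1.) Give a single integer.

Step 1: declare e=40 at depth 0
Step 2: declare c=27 at depth 0
Step 3: enter scope (depth=1)
Step 4: declare e=78 at depth 1
Step 5: declare c=(read e)=78 at depth 1
Visible at query point: c=78 e=78

Answer: 1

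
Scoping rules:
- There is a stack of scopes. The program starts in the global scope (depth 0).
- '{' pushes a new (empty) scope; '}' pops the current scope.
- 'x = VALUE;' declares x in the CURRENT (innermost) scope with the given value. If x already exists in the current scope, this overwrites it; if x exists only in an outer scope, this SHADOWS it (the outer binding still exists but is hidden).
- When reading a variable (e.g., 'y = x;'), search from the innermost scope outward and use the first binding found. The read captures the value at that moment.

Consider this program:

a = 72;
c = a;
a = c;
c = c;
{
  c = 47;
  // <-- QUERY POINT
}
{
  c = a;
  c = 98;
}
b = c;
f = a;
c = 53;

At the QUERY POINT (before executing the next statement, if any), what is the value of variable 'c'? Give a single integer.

Step 1: declare a=72 at depth 0
Step 2: declare c=(read a)=72 at depth 0
Step 3: declare a=(read c)=72 at depth 0
Step 4: declare c=(read c)=72 at depth 0
Step 5: enter scope (depth=1)
Step 6: declare c=47 at depth 1
Visible at query point: a=72 c=47

Answer: 47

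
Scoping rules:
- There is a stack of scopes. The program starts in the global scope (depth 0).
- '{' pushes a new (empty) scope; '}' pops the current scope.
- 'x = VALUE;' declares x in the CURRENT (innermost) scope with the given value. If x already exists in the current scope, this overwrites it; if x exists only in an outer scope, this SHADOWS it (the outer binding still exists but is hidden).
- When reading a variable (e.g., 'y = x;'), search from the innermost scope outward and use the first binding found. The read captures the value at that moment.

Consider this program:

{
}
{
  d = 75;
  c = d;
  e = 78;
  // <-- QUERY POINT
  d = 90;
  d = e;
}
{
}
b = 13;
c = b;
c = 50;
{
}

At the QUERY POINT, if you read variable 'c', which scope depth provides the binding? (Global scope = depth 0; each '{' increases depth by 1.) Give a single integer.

Step 1: enter scope (depth=1)
Step 2: exit scope (depth=0)
Step 3: enter scope (depth=1)
Step 4: declare d=75 at depth 1
Step 5: declare c=(read d)=75 at depth 1
Step 6: declare e=78 at depth 1
Visible at query point: c=75 d=75 e=78

Answer: 1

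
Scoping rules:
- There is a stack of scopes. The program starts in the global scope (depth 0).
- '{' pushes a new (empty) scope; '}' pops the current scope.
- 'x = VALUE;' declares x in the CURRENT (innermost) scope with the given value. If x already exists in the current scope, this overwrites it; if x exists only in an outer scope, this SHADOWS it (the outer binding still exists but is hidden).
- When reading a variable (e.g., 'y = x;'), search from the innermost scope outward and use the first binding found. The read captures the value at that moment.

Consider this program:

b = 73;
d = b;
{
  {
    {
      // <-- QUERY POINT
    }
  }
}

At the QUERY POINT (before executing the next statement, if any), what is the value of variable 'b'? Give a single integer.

Answer: 73

Derivation:
Step 1: declare b=73 at depth 0
Step 2: declare d=(read b)=73 at depth 0
Step 3: enter scope (depth=1)
Step 4: enter scope (depth=2)
Step 5: enter scope (depth=3)
Visible at query point: b=73 d=73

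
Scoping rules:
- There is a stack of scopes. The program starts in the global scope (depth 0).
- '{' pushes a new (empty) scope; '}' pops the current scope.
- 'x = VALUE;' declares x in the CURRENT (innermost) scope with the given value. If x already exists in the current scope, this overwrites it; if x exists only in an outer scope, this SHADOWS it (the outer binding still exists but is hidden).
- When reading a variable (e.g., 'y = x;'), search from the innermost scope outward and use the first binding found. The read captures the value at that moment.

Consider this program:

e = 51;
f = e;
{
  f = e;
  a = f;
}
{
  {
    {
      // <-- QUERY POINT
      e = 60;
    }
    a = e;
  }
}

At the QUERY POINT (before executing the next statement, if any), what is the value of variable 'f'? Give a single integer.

Step 1: declare e=51 at depth 0
Step 2: declare f=(read e)=51 at depth 0
Step 3: enter scope (depth=1)
Step 4: declare f=(read e)=51 at depth 1
Step 5: declare a=(read f)=51 at depth 1
Step 6: exit scope (depth=0)
Step 7: enter scope (depth=1)
Step 8: enter scope (depth=2)
Step 9: enter scope (depth=3)
Visible at query point: e=51 f=51

Answer: 51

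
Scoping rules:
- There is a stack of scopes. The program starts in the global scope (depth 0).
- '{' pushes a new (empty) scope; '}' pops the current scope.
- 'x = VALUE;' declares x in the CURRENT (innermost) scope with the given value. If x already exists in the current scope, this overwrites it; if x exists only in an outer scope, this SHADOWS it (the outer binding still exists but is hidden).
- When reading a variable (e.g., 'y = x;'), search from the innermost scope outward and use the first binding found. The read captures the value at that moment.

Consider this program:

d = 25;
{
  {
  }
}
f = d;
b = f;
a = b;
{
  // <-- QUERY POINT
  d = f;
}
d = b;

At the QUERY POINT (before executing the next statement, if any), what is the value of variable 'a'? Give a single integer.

Step 1: declare d=25 at depth 0
Step 2: enter scope (depth=1)
Step 3: enter scope (depth=2)
Step 4: exit scope (depth=1)
Step 5: exit scope (depth=0)
Step 6: declare f=(read d)=25 at depth 0
Step 7: declare b=(read f)=25 at depth 0
Step 8: declare a=(read b)=25 at depth 0
Step 9: enter scope (depth=1)
Visible at query point: a=25 b=25 d=25 f=25

Answer: 25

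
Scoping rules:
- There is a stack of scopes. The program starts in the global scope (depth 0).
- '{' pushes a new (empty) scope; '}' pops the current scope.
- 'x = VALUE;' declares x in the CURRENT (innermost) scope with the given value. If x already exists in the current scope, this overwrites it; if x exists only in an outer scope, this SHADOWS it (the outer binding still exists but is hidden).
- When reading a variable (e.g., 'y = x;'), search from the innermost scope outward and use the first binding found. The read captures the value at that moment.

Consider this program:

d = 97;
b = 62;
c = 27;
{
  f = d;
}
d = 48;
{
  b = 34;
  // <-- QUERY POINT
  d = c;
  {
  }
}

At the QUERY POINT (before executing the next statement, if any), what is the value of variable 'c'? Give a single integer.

Step 1: declare d=97 at depth 0
Step 2: declare b=62 at depth 0
Step 3: declare c=27 at depth 0
Step 4: enter scope (depth=1)
Step 5: declare f=(read d)=97 at depth 1
Step 6: exit scope (depth=0)
Step 7: declare d=48 at depth 0
Step 8: enter scope (depth=1)
Step 9: declare b=34 at depth 1
Visible at query point: b=34 c=27 d=48

Answer: 27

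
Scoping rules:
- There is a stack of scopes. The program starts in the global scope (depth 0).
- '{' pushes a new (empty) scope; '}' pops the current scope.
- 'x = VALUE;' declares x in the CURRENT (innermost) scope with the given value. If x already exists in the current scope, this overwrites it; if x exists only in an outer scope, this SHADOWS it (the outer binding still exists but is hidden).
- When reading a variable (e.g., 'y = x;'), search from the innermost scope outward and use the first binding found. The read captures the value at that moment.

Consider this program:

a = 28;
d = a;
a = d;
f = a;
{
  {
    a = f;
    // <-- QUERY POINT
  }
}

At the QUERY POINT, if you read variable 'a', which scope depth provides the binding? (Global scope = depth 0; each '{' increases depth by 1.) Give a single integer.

Step 1: declare a=28 at depth 0
Step 2: declare d=(read a)=28 at depth 0
Step 3: declare a=(read d)=28 at depth 0
Step 4: declare f=(read a)=28 at depth 0
Step 5: enter scope (depth=1)
Step 6: enter scope (depth=2)
Step 7: declare a=(read f)=28 at depth 2
Visible at query point: a=28 d=28 f=28

Answer: 2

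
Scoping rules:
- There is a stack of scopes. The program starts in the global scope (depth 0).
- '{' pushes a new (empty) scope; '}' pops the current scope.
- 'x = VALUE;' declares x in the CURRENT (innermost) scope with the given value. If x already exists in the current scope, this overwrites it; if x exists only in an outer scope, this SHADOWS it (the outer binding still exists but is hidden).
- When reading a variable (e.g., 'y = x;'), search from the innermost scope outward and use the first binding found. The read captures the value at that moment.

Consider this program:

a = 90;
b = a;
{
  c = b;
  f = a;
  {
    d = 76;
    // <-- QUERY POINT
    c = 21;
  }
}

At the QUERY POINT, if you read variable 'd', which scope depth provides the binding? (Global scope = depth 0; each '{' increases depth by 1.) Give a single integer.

Answer: 2

Derivation:
Step 1: declare a=90 at depth 0
Step 2: declare b=(read a)=90 at depth 0
Step 3: enter scope (depth=1)
Step 4: declare c=(read b)=90 at depth 1
Step 5: declare f=(read a)=90 at depth 1
Step 6: enter scope (depth=2)
Step 7: declare d=76 at depth 2
Visible at query point: a=90 b=90 c=90 d=76 f=90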